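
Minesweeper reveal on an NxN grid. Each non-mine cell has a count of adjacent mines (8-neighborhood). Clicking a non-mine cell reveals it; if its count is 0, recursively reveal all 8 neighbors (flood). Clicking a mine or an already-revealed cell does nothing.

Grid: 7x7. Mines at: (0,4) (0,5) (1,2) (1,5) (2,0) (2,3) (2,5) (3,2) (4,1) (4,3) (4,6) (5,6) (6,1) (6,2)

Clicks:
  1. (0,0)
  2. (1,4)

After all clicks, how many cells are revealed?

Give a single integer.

Answer: 5

Derivation:
Click 1 (0,0) count=0: revealed 4 new [(0,0) (0,1) (1,0) (1,1)] -> total=4
Click 2 (1,4) count=5: revealed 1 new [(1,4)] -> total=5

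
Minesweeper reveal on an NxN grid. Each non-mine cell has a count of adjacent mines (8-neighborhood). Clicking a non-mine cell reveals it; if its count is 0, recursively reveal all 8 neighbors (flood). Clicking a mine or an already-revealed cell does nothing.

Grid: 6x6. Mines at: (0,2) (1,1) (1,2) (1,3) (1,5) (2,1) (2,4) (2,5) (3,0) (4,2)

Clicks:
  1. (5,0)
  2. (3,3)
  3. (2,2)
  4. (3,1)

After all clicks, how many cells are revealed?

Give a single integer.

Click 1 (5,0) count=0: revealed 4 new [(4,0) (4,1) (5,0) (5,1)] -> total=4
Click 2 (3,3) count=2: revealed 1 new [(3,3)] -> total=5
Click 3 (2,2) count=4: revealed 1 new [(2,2)] -> total=6
Click 4 (3,1) count=3: revealed 1 new [(3,1)] -> total=7

Answer: 7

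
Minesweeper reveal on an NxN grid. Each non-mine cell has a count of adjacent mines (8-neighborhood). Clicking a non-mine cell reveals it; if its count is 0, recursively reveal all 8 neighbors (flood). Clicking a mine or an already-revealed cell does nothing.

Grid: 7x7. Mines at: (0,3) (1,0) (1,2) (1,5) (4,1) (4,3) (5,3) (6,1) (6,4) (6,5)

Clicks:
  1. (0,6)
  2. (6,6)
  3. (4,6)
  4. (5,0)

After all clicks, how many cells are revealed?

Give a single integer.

Click 1 (0,6) count=1: revealed 1 new [(0,6)] -> total=1
Click 2 (6,6) count=1: revealed 1 new [(6,6)] -> total=2
Click 3 (4,6) count=0: revealed 12 new [(2,4) (2,5) (2,6) (3,4) (3,5) (3,6) (4,4) (4,5) (4,6) (5,4) (5,5) (5,6)] -> total=14
Click 4 (5,0) count=2: revealed 1 new [(5,0)] -> total=15

Answer: 15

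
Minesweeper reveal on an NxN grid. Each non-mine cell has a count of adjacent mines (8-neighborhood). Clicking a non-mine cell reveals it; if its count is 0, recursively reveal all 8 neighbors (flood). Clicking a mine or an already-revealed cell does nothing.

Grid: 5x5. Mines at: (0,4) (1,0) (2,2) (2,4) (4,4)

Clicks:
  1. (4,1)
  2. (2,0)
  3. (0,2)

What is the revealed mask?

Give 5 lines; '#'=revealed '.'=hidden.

Answer: .###.
.###.
##...
####.
####.

Derivation:
Click 1 (4,1) count=0: revealed 10 new [(2,0) (2,1) (3,0) (3,1) (3,2) (3,3) (4,0) (4,1) (4,2) (4,3)] -> total=10
Click 2 (2,0) count=1: revealed 0 new [(none)] -> total=10
Click 3 (0,2) count=0: revealed 6 new [(0,1) (0,2) (0,3) (1,1) (1,2) (1,3)] -> total=16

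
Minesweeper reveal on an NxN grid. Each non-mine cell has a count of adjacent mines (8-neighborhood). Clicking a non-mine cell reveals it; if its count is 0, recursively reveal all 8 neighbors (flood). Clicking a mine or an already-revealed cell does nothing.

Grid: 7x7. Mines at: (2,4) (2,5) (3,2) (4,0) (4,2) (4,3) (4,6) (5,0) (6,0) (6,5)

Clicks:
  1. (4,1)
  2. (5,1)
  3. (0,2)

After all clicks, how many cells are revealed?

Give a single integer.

Answer: 22

Derivation:
Click 1 (4,1) count=4: revealed 1 new [(4,1)] -> total=1
Click 2 (5,1) count=4: revealed 1 new [(5,1)] -> total=2
Click 3 (0,2) count=0: revealed 20 new [(0,0) (0,1) (0,2) (0,3) (0,4) (0,5) (0,6) (1,0) (1,1) (1,2) (1,3) (1,4) (1,5) (1,6) (2,0) (2,1) (2,2) (2,3) (3,0) (3,1)] -> total=22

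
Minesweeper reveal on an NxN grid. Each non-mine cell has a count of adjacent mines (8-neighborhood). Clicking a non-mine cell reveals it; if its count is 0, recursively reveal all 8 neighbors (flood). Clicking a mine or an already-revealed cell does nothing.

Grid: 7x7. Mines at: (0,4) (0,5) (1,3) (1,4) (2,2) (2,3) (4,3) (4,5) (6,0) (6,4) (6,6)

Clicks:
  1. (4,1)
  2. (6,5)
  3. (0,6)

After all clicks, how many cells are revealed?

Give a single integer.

Answer: 19

Derivation:
Click 1 (4,1) count=0: revealed 17 new [(0,0) (0,1) (0,2) (1,0) (1,1) (1,2) (2,0) (2,1) (3,0) (3,1) (3,2) (4,0) (4,1) (4,2) (5,0) (5,1) (5,2)] -> total=17
Click 2 (6,5) count=2: revealed 1 new [(6,5)] -> total=18
Click 3 (0,6) count=1: revealed 1 new [(0,6)] -> total=19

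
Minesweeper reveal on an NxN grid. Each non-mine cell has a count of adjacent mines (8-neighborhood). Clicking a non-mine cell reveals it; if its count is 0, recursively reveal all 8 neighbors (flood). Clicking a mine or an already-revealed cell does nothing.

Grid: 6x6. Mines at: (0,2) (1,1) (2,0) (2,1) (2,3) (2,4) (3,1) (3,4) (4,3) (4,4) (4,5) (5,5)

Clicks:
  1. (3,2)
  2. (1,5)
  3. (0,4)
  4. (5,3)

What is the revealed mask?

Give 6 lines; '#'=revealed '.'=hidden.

Click 1 (3,2) count=4: revealed 1 new [(3,2)] -> total=1
Click 2 (1,5) count=1: revealed 1 new [(1,5)] -> total=2
Click 3 (0,4) count=0: revealed 5 new [(0,3) (0,4) (0,5) (1,3) (1,4)] -> total=7
Click 4 (5,3) count=2: revealed 1 new [(5,3)] -> total=8

Answer: ...###
...###
......
..#...
......
...#..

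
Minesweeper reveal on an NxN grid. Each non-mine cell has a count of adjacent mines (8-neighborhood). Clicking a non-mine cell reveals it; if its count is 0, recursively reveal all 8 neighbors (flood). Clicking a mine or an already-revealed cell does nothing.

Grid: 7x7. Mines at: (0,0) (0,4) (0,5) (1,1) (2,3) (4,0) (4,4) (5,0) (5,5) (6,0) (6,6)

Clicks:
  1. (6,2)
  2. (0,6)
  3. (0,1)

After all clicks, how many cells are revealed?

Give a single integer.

Click 1 (6,2) count=0: revealed 14 new [(3,1) (3,2) (3,3) (4,1) (4,2) (4,3) (5,1) (5,2) (5,3) (5,4) (6,1) (6,2) (6,3) (6,4)] -> total=14
Click 2 (0,6) count=1: revealed 1 new [(0,6)] -> total=15
Click 3 (0,1) count=2: revealed 1 new [(0,1)] -> total=16

Answer: 16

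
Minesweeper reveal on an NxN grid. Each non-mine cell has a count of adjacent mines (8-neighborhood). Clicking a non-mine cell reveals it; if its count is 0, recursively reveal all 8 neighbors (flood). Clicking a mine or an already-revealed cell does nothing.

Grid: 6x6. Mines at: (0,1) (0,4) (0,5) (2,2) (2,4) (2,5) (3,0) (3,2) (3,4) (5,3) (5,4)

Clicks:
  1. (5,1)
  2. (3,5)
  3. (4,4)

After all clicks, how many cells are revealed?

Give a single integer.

Answer: 8

Derivation:
Click 1 (5,1) count=0: revealed 6 new [(4,0) (4,1) (4,2) (5,0) (5,1) (5,2)] -> total=6
Click 2 (3,5) count=3: revealed 1 new [(3,5)] -> total=7
Click 3 (4,4) count=3: revealed 1 new [(4,4)] -> total=8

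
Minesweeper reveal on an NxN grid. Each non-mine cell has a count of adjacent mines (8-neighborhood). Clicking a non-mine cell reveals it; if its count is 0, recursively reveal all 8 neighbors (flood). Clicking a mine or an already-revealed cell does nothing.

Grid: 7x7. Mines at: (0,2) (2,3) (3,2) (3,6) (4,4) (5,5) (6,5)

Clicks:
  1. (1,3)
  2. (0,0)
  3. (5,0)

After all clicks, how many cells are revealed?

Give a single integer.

Click 1 (1,3) count=2: revealed 1 new [(1,3)] -> total=1
Click 2 (0,0) count=0: revealed 22 new [(0,0) (0,1) (1,0) (1,1) (2,0) (2,1) (3,0) (3,1) (4,0) (4,1) (4,2) (4,3) (5,0) (5,1) (5,2) (5,3) (5,4) (6,0) (6,1) (6,2) (6,3) (6,4)] -> total=23
Click 3 (5,0) count=0: revealed 0 new [(none)] -> total=23

Answer: 23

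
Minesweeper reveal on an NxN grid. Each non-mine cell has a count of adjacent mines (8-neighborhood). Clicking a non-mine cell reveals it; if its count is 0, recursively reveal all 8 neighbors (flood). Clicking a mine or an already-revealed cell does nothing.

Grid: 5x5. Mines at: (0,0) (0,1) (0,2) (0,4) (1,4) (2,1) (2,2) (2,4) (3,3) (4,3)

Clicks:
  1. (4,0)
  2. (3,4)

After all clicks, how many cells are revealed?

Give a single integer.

Click 1 (4,0) count=0: revealed 6 new [(3,0) (3,1) (3,2) (4,0) (4,1) (4,2)] -> total=6
Click 2 (3,4) count=3: revealed 1 new [(3,4)] -> total=7

Answer: 7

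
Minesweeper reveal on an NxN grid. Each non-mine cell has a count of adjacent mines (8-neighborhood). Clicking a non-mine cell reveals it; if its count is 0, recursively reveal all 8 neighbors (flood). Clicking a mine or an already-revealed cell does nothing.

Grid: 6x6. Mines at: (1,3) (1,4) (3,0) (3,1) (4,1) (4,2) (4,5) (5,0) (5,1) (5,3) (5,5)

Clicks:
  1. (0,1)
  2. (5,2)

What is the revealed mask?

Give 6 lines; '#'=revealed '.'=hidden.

Click 1 (0,1) count=0: revealed 9 new [(0,0) (0,1) (0,2) (1,0) (1,1) (1,2) (2,0) (2,1) (2,2)] -> total=9
Click 2 (5,2) count=4: revealed 1 new [(5,2)] -> total=10

Answer: ###...
###...
###...
......
......
..#...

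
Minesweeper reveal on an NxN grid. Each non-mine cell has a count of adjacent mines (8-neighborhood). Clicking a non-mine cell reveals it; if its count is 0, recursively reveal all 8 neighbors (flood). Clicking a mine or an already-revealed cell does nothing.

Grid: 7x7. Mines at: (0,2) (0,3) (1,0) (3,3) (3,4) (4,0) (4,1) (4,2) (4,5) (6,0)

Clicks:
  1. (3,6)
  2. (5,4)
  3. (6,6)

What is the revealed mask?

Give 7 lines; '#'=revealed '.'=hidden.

Answer: .......
.......
.......
......#
.......
.######
.######

Derivation:
Click 1 (3,6) count=1: revealed 1 new [(3,6)] -> total=1
Click 2 (5,4) count=1: revealed 1 new [(5,4)] -> total=2
Click 3 (6,6) count=0: revealed 11 new [(5,1) (5,2) (5,3) (5,5) (5,6) (6,1) (6,2) (6,3) (6,4) (6,5) (6,6)] -> total=13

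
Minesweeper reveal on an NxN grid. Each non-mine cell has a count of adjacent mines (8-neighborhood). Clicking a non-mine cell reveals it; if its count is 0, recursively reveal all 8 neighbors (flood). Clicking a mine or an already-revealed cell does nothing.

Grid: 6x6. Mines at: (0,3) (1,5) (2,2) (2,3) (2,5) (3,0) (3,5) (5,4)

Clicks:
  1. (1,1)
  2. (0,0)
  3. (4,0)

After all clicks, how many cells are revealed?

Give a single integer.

Click 1 (1,1) count=1: revealed 1 new [(1,1)] -> total=1
Click 2 (0,0) count=0: revealed 7 new [(0,0) (0,1) (0,2) (1,0) (1,2) (2,0) (2,1)] -> total=8
Click 3 (4,0) count=1: revealed 1 new [(4,0)] -> total=9

Answer: 9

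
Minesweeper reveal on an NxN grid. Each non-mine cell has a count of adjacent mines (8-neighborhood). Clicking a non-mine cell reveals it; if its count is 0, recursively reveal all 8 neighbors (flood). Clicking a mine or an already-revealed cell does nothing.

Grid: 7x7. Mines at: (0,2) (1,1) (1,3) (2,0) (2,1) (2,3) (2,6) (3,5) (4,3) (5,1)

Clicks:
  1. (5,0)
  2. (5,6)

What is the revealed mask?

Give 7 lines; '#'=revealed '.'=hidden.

Click 1 (5,0) count=1: revealed 1 new [(5,0)] -> total=1
Click 2 (5,6) count=0: revealed 13 new [(4,4) (4,5) (4,6) (5,2) (5,3) (5,4) (5,5) (5,6) (6,2) (6,3) (6,4) (6,5) (6,6)] -> total=14

Answer: .......
.......
.......
.......
....###
#.#####
..#####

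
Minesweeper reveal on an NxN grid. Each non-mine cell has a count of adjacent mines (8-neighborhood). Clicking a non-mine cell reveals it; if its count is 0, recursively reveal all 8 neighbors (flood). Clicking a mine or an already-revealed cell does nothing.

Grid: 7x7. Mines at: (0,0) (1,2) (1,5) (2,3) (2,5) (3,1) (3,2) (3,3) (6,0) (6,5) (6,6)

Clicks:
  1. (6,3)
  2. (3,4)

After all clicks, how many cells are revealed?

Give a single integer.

Answer: 13

Derivation:
Click 1 (6,3) count=0: revealed 12 new [(4,1) (4,2) (4,3) (4,4) (5,1) (5,2) (5,3) (5,4) (6,1) (6,2) (6,3) (6,4)] -> total=12
Click 2 (3,4) count=3: revealed 1 new [(3,4)] -> total=13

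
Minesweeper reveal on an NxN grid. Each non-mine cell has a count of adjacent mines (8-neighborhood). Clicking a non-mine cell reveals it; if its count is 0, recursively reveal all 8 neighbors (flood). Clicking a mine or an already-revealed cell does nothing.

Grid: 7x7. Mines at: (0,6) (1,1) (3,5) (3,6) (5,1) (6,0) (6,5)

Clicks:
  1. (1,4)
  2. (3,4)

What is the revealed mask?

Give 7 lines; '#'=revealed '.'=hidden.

Click 1 (1,4) count=0: revealed 30 new [(0,2) (0,3) (0,4) (0,5) (1,2) (1,3) (1,4) (1,5) (2,0) (2,1) (2,2) (2,3) (2,4) (2,5) (3,0) (3,1) (3,2) (3,3) (3,4) (4,0) (4,1) (4,2) (4,3) (4,4) (5,2) (5,3) (5,4) (6,2) (6,3) (6,4)] -> total=30
Click 2 (3,4) count=1: revealed 0 new [(none)] -> total=30

Answer: ..####.
..####.
######.
#####..
#####..
..###..
..###..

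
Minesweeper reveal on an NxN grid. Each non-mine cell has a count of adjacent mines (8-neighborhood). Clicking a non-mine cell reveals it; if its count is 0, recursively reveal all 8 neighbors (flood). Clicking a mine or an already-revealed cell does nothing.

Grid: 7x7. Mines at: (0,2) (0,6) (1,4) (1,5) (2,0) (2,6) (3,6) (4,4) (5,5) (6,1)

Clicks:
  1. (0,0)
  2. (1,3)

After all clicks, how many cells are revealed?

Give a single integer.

Answer: 5

Derivation:
Click 1 (0,0) count=0: revealed 4 new [(0,0) (0,1) (1,0) (1,1)] -> total=4
Click 2 (1,3) count=2: revealed 1 new [(1,3)] -> total=5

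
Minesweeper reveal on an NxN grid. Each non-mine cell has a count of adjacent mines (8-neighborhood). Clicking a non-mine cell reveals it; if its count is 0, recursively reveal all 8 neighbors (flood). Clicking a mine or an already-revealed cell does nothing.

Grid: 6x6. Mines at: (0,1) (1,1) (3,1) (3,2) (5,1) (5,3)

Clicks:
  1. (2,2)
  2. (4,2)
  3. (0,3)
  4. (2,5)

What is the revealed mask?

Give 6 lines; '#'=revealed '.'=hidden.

Answer: ..####
..####
..####
...###
..####
....##

Derivation:
Click 1 (2,2) count=3: revealed 1 new [(2,2)] -> total=1
Click 2 (4,2) count=4: revealed 1 new [(4,2)] -> total=2
Click 3 (0,3) count=0: revealed 19 new [(0,2) (0,3) (0,4) (0,5) (1,2) (1,3) (1,4) (1,5) (2,3) (2,4) (2,5) (3,3) (3,4) (3,5) (4,3) (4,4) (4,5) (5,4) (5,5)] -> total=21
Click 4 (2,5) count=0: revealed 0 new [(none)] -> total=21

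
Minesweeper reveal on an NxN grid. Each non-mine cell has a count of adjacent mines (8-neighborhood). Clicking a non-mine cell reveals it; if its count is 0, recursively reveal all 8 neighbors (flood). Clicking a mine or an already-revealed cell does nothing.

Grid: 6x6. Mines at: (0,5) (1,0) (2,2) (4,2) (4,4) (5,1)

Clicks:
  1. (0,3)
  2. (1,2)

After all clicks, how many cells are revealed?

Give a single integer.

Click 1 (0,3) count=0: revealed 8 new [(0,1) (0,2) (0,3) (0,4) (1,1) (1,2) (1,3) (1,4)] -> total=8
Click 2 (1,2) count=1: revealed 0 new [(none)] -> total=8

Answer: 8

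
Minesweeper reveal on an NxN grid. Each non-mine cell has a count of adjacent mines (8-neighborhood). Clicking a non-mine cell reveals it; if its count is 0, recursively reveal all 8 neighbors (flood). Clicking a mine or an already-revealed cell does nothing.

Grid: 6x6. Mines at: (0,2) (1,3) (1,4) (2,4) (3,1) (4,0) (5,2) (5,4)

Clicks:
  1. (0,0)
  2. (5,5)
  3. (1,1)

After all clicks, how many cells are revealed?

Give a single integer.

Click 1 (0,0) count=0: revealed 6 new [(0,0) (0,1) (1,0) (1,1) (2,0) (2,1)] -> total=6
Click 2 (5,5) count=1: revealed 1 new [(5,5)] -> total=7
Click 3 (1,1) count=1: revealed 0 new [(none)] -> total=7

Answer: 7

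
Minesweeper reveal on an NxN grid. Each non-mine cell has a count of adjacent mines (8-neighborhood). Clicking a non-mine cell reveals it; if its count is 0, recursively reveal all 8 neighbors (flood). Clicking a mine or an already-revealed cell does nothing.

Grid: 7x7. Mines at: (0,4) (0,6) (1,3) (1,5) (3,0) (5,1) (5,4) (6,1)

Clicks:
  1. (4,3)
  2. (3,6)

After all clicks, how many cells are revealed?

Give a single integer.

Click 1 (4,3) count=1: revealed 1 new [(4,3)] -> total=1
Click 2 (3,6) count=0: revealed 21 new [(2,1) (2,2) (2,3) (2,4) (2,5) (2,6) (3,1) (3,2) (3,3) (3,4) (3,5) (3,6) (4,1) (4,2) (4,4) (4,5) (4,6) (5,5) (5,6) (6,5) (6,6)] -> total=22

Answer: 22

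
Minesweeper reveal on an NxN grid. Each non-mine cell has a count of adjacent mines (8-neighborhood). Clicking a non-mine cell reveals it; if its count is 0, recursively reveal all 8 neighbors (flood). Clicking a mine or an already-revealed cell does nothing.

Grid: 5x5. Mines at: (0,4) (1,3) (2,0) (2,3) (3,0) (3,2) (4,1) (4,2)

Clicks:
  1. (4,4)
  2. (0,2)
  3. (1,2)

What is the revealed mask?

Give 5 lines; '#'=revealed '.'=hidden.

Click 1 (4,4) count=0: revealed 4 new [(3,3) (3,4) (4,3) (4,4)] -> total=4
Click 2 (0,2) count=1: revealed 1 new [(0,2)] -> total=5
Click 3 (1,2) count=2: revealed 1 new [(1,2)] -> total=6

Answer: ..#..
..#..
.....
...##
...##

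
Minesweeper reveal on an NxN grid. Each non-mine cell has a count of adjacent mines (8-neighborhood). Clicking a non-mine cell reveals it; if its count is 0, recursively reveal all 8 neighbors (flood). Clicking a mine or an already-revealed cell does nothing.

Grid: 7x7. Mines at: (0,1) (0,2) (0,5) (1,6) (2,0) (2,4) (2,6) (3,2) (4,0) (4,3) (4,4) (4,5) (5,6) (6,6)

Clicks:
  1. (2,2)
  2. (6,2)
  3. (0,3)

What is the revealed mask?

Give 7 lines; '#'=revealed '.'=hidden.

Answer: ...#...
.......
..#....
.......
.......
######.
######.

Derivation:
Click 1 (2,2) count=1: revealed 1 new [(2,2)] -> total=1
Click 2 (6,2) count=0: revealed 12 new [(5,0) (5,1) (5,2) (5,3) (5,4) (5,5) (6,0) (6,1) (6,2) (6,3) (6,4) (6,5)] -> total=13
Click 3 (0,3) count=1: revealed 1 new [(0,3)] -> total=14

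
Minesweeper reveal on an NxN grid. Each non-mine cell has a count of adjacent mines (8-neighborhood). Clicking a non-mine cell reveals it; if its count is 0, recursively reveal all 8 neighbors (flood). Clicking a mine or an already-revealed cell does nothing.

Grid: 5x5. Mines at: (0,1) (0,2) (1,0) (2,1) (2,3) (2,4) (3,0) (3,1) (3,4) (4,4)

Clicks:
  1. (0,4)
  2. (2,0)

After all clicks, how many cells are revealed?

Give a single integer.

Answer: 5

Derivation:
Click 1 (0,4) count=0: revealed 4 new [(0,3) (0,4) (1,3) (1,4)] -> total=4
Click 2 (2,0) count=4: revealed 1 new [(2,0)] -> total=5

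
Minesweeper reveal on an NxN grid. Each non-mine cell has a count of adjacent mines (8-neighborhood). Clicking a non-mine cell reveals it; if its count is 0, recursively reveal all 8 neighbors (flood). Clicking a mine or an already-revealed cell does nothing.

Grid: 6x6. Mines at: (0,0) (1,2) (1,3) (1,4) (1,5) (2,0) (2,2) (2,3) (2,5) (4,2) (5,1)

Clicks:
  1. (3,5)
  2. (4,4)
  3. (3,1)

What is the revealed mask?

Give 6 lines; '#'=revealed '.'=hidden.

Answer: ......
......
......
.#.###
...###
...###

Derivation:
Click 1 (3,5) count=1: revealed 1 new [(3,5)] -> total=1
Click 2 (4,4) count=0: revealed 8 new [(3,3) (3,4) (4,3) (4,4) (4,5) (5,3) (5,4) (5,5)] -> total=9
Click 3 (3,1) count=3: revealed 1 new [(3,1)] -> total=10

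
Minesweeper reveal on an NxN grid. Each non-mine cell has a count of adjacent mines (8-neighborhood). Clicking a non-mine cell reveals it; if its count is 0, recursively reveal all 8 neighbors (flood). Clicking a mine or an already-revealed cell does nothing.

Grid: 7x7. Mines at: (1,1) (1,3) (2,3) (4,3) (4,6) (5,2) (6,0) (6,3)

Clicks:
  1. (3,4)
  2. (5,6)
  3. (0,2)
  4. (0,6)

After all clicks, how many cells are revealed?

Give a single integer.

Click 1 (3,4) count=2: revealed 1 new [(3,4)] -> total=1
Click 2 (5,6) count=1: revealed 1 new [(5,6)] -> total=2
Click 3 (0,2) count=2: revealed 1 new [(0,2)] -> total=3
Click 4 (0,6) count=0: revealed 11 new [(0,4) (0,5) (0,6) (1,4) (1,5) (1,6) (2,4) (2,5) (2,6) (3,5) (3,6)] -> total=14

Answer: 14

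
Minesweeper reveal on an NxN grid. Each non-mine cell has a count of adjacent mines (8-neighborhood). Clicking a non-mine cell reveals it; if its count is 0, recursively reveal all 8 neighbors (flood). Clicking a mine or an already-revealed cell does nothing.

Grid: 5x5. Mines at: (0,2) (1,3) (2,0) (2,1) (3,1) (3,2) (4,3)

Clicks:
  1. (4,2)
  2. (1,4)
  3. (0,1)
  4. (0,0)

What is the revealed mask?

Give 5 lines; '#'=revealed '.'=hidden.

Answer: ##...
##..#
.....
.....
..#..

Derivation:
Click 1 (4,2) count=3: revealed 1 new [(4,2)] -> total=1
Click 2 (1,4) count=1: revealed 1 new [(1,4)] -> total=2
Click 3 (0,1) count=1: revealed 1 new [(0,1)] -> total=3
Click 4 (0,0) count=0: revealed 3 new [(0,0) (1,0) (1,1)] -> total=6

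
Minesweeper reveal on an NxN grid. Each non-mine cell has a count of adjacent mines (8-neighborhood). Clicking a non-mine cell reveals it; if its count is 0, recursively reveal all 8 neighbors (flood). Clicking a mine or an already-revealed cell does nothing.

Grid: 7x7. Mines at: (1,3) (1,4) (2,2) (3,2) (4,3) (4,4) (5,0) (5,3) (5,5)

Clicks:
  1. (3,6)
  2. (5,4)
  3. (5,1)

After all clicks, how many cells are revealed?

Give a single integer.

Answer: 12

Derivation:
Click 1 (3,6) count=0: revealed 10 new [(0,5) (0,6) (1,5) (1,6) (2,5) (2,6) (3,5) (3,6) (4,5) (4,6)] -> total=10
Click 2 (5,4) count=4: revealed 1 new [(5,4)] -> total=11
Click 3 (5,1) count=1: revealed 1 new [(5,1)] -> total=12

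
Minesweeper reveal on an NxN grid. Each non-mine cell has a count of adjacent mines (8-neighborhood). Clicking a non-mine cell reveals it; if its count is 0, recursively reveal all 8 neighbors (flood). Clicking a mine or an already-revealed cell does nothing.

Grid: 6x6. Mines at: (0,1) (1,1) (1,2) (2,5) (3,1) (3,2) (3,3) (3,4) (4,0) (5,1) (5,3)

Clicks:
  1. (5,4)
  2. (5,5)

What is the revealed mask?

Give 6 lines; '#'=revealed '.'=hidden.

Click 1 (5,4) count=1: revealed 1 new [(5,4)] -> total=1
Click 2 (5,5) count=0: revealed 3 new [(4,4) (4,5) (5,5)] -> total=4

Answer: ......
......
......
......
....##
....##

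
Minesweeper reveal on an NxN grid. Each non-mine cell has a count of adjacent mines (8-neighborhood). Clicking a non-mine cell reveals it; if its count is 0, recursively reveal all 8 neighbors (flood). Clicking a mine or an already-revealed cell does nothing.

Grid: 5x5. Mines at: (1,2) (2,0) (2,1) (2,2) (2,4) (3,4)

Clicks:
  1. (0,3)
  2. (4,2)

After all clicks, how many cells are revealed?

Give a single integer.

Answer: 9

Derivation:
Click 1 (0,3) count=1: revealed 1 new [(0,3)] -> total=1
Click 2 (4,2) count=0: revealed 8 new [(3,0) (3,1) (3,2) (3,3) (4,0) (4,1) (4,2) (4,3)] -> total=9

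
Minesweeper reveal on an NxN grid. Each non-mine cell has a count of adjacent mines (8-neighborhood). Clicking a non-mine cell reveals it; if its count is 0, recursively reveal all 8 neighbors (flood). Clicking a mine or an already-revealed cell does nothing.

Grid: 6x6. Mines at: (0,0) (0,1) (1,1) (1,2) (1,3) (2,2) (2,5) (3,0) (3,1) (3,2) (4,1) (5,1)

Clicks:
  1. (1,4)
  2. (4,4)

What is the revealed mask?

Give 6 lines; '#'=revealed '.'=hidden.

Answer: ......
....#.
......
...###
..####
..####

Derivation:
Click 1 (1,4) count=2: revealed 1 new [(1,4)] -> total=1
Click 2 (4,4) count=0: revealed 11 new [(3,3) (3,4) (3,5) (4,2) (4,3) (4,4) (4,5) (5,2) (5,3) (5,4) (5,5)] -> total=12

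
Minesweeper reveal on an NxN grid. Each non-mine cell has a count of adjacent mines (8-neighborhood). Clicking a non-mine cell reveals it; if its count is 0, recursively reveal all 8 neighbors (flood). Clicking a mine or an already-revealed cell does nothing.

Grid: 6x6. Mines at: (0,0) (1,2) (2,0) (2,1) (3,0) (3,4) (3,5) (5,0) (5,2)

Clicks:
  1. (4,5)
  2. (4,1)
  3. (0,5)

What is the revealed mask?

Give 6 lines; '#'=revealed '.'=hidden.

Click 1 (4,5) count=2: revealed 1 new [(4,5)] -> total=1
Click 2 (4,1) count=3: revealed 1 new [(4,1)] -> total=2
Click 3 (0,5) count=0: revealed 9 new [(0,3) (0,4) (0,5) (1,3) (1,4) (1,5) (2,3) (2,4) (2,5)] -> total=11

Answer: ...###
...###
...###
......
.#...#
......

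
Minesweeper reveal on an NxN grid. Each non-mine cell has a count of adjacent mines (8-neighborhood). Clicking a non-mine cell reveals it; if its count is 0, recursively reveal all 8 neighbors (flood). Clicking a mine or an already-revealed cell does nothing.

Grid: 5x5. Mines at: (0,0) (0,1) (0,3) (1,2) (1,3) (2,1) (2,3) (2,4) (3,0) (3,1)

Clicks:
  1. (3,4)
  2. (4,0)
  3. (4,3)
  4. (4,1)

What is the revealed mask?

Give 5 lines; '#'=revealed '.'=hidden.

Click 1 (3,4) count=2: revealed 1 new [(3,4)] -> total=1
Click 2 (4,0) count=2: revealed 1 new [(4,0)] -> total=2
Click 3 (4,3) count=0: revealed 5 new [(3,2) (3,3) (4,2) (4,3) (4,4)] -> total=7
Click 4 (4,1) count=2: revealed 1 new [(4,1)] -> total=8

Answer: .....
.....
.....
..###
#####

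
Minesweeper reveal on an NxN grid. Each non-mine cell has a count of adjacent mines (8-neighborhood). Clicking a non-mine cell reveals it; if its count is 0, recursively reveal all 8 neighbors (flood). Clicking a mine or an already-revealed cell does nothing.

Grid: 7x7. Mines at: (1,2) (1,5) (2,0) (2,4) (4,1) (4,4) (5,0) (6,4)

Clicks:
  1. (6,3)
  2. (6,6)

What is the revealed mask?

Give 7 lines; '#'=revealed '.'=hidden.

Click 1 (6,3) count=1: revealed 1 new [(6,3)] -> total=1
Click 2 (6,6) count=0: revealed 10 new [(2,5) (2,6) (3,5) (3,6) (4,5) (4,6) (5,5) (5,6) (6,5) (6,6)] -> total=11

Answer: .......
.......
.....##
.....##
.....##
.....##
...#.##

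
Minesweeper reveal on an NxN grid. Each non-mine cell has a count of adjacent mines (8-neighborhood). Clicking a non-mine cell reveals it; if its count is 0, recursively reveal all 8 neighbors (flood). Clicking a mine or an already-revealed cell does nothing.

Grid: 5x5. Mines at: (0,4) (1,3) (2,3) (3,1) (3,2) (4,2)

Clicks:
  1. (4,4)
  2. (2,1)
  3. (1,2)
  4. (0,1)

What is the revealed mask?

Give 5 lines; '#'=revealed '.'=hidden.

Answer: ###..
###..
###..
...##
...##

Derivation:
Click 1 (4,4) count=0: revealed 4 new [(3,3) (3,4) (4,3) (4,4)] -> total=4
Click 2 (2,1) count=2: revealed 1 new [(2,1)] -> total=5
Click 3 (1,2) count=2: revealed 1 new [(1,2)] -> total=6
Click 4 (0,1) count=0: revealed 7 new [(0,0) (0,1) (0,2) (1,0) (1,1) (2,0) (2,2)] -> total=13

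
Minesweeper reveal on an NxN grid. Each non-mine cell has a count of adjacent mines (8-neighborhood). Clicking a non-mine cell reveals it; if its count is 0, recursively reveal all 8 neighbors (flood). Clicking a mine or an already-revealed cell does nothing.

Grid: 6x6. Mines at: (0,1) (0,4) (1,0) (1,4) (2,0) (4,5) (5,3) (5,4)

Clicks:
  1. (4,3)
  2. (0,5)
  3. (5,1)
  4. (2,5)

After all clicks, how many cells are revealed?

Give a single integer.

Answer: 22

Derivation:
Click 1 (4,3) count=2: revealed 1 new [(4,3)] -> total=1
Click 2 (0,5) count=2: revealed 1 new [(0,5)] -> total=2
Click 3 (5,1) count=0: revealed 19 new [(1,1) (1,2) (1,3) (2,1) (2,2) (2,3) (2,4) (3,0) (3,1) (3,2) (3,3) (3,4) (4,0) (4,1) (4,2) (4,4) (5,0) (5,1) (5,2)] -> total=21
Click 4 (2,5) count=1: revealed 1 new [(2,5)] -> total=22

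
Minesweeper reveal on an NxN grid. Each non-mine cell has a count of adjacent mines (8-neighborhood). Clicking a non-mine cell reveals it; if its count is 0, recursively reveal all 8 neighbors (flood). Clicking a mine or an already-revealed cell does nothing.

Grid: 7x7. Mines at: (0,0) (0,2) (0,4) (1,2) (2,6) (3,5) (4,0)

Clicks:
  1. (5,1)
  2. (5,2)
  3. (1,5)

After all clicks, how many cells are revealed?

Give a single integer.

Answer: 29

Derivation:
Click 1 (5,1) count=1: revealed 1 new [(5,1)] -> total=1
Click 2 (5,2) count=0: revealed 27 new [(2,1) (2,2) (2,3) (2,4) (3,1) (3,2) (3,3) (3,4) (4,1) (4,2) (4,3) (4,4) (4,5) (4,6) (5,0) (5,2) (5,3) (5,4) (5,5) (5,6) (6,0) (6,1) (6,2) (6,3) (6,4) (6,5) (6,6)] -> total=28
Click 3 (1,5) count=2: revealed 1 new [(1,5)] -> total=29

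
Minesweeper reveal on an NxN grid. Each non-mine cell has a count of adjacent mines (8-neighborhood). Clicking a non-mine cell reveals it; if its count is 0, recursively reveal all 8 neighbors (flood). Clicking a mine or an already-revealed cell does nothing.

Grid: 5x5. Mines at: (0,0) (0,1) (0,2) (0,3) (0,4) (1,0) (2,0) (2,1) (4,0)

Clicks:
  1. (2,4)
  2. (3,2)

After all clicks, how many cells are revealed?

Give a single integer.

Answer: 14

Derivation:
Click 1 (2,4) count=0: revealed 14 new [(1,2) (1,3) (1,4) (2,2) (2,3) (2,4) (3,1) (3,2) (3,3) (3,4) (4,1) (4,2) (4,3) (4,4)] -> total=14
Click 2 (3,2) count=1: revealed 0 new [(none)] -> total=14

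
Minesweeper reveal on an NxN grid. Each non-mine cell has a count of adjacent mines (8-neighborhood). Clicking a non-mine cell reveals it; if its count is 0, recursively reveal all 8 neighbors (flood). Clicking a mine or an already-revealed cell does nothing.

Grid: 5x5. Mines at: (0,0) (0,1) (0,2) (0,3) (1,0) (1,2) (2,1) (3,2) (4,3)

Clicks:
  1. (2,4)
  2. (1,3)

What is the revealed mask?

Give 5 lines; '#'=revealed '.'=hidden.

Click 1 (2,4) count=0: revealed 6 new [(1,3) (1,4) (2,3) (2,4) (3,3) (3,4)] -> total=6
Click 2 (1,3) count=3: revealed 0 new [(none)] -> total=6

Answer: .....
...##
...##
...##
.....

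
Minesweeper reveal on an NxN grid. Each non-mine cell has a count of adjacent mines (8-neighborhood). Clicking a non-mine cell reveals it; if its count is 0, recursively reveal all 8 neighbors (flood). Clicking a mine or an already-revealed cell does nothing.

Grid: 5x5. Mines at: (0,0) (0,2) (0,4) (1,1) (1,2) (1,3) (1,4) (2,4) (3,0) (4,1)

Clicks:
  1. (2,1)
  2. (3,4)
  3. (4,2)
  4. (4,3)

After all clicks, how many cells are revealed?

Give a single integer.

Answer: 7

Derivation:
Click 1 (2,1) count=3: revealed 1 new [(2,1)] -> total=1
Click 2 (3,4) count=1: revealed 1 new [(3,4)] -> total=2
Click 3 (4,2) count=1: revealed 1 new [(4,2)] -> total=3
Click 4 (4,3) count=0: revealed 4 new [(3,2) (3,3) (4,3) (4,4)] -> total=7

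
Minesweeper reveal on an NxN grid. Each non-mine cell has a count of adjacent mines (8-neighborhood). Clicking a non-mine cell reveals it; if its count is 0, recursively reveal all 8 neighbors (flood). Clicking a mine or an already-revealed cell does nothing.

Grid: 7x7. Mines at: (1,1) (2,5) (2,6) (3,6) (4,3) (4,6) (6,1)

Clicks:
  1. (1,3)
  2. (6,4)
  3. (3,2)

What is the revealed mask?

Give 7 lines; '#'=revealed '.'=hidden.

Click 1 (1,3) count=0: revealed 16 new [(0,2) (0,3) (0,4) (0,5) (0,6) (1,2) (1,3) (1,4) (1,5) (1,6) (2,2) (2,3) (2,4) (3,2) (3,3) (3,4)] -> total=16
Click 2 (6,4) count=0: revealed 10 new [(5,2) (5,3) (5,4) (5,5) (5,6) (6,2) (6,3) (6,4) (6,5) (6,6)] -> total=26
Click 3 (3,2) count=1: revealed 0 new [(none)] -> total=26

Answer: ..#####
..#####
..###..
..###..
.......
..#####
..#####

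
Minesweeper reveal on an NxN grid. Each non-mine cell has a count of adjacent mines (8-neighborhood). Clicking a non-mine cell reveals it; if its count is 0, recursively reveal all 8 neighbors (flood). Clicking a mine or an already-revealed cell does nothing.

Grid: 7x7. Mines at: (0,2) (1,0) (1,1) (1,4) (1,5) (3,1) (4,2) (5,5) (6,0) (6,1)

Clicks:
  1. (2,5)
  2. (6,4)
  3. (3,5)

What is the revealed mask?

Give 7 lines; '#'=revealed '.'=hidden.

Answer: .......
.......
...####
...####
...####
.......
....#..

Derivation:
Click 1 (2,5) count=2: revealed 1 new [(2,5)] -> total=1
Click 2 (6,4) count=1: revealed 1 new [(6,4)] -> total=2
Click 3 (3,5) count=0: revealed 11 new [(2,3) (2,4) (2,6) (3,3) (3,4) (3,5) (3,6) (4,3) (4,4) (4,5) (4,6)] -> total=13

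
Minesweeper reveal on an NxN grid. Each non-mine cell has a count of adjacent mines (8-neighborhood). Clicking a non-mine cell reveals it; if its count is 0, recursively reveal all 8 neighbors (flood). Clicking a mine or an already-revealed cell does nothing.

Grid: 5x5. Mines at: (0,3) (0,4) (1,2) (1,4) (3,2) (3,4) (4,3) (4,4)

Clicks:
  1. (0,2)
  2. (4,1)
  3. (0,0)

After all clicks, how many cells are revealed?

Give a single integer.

Click 1 (0,2) count=2: revealed 1 new [(0,2)] -> total=1
Click 2 (4,1) count=1: revealed 1 new [(4,1)] -> total=2
Click 3 (0,0) count=0: revealed 9 new [(0,0) (0,1) (1,0) (1,1) (2,0) (2,1) (3,0) (3,1) (4,0)] -> total=11

Answer: 11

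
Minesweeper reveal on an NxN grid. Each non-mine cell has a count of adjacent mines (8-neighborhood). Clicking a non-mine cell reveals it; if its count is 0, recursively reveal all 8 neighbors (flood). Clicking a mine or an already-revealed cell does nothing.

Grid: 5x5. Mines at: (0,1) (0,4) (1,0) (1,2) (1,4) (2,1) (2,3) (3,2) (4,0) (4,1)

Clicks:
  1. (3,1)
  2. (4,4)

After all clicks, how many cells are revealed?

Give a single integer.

Click 1 (3,1) count=4: revealed 1 new [(3,1)] -> total=1
Click 2 (4,4) count=0: revealed 4 new [(3,3) (3,4) (4,3) (4,4)] -> total=5

Answer: 5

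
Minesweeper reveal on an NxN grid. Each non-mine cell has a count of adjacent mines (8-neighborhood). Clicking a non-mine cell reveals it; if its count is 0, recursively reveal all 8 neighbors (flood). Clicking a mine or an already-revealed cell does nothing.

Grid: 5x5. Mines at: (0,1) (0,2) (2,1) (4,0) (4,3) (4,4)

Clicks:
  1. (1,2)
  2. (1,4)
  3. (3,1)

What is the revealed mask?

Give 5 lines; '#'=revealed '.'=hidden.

Click 1 (1,2) count=3: revealed 1 new [(1,2)] -> total=1
Click 2 (1,4) count=0: revealed 10 new [(0,3) (0,4) (1,3) (1,4) (2,2) (2,3) (2,4) (3,2) (3,3) (3,4)] -> total=11
Click 3 (3,1) count=2: revealed 1 new [(3,1)] -> total=12

Answer: ...##
..###
..###
.####
.....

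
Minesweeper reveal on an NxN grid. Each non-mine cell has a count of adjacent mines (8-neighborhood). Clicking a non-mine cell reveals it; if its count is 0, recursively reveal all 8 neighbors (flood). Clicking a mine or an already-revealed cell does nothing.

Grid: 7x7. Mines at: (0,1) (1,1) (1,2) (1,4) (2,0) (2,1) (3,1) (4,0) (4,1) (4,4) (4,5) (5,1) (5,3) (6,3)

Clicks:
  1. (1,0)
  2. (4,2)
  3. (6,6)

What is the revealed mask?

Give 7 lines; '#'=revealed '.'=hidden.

Answer: .......
#......
.......
.......
..#....
....###
....###

Derivation:
Click 1 (1,0) count=4: revealed 1 new [(1,0)] -> total=1
Click 2 (4,2) count=4: revealed 1 new [(4,2)] -> total=2
Click 3 (6,6) count=0: revealed 6 new [(5,4) (5,5) (5,6) (6,4) (6,5) (6,6)] -> total=8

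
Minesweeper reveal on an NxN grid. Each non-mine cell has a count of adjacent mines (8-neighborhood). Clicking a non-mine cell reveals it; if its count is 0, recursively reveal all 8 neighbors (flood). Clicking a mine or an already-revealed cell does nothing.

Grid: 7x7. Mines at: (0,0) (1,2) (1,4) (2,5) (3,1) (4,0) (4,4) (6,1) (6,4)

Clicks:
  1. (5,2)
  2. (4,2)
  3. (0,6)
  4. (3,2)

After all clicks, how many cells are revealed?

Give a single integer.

Answer: 7

Derivation:
Click 1 (5,2) count=1: revealed 1 new [(5,2)] -> total=1
Click 2 (4,2) count=1: revealed 1 new [(4,2)] -> total=2
Click 3 (0,6) count=0: revealed 4 new [(0,5) (0,6) (1,5) (1,6)] -> total=6
Click 4 (3,2) count=1: revealed 1 new [(3,2)] -> total=7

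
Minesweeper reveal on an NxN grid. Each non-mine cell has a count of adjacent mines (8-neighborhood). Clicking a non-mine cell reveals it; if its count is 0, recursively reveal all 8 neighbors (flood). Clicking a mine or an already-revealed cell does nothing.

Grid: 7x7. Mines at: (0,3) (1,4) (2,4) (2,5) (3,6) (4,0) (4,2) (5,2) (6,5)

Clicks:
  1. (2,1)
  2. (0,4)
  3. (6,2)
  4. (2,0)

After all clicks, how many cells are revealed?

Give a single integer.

Answer: 17

Derivation:
Click 1 (2,1) count=0: revealed 15 new [(0,0) (0,1) (0,2) (1,0) (1,1) (1,2) (1,3) (2,0) (2,1) (2,2) (2,3) (3,0) (3,1) (3,2) (3,3)] -> total=15
Click 2 (0,4) count=2: revealed 1 new [(0,4)] -> total=16
Click 3 (6,2) count=1: revealed 1 new [(6,2)] -> total=17
Click 4 (2,0) count=0: revealed 0 new [(none)] -> total=17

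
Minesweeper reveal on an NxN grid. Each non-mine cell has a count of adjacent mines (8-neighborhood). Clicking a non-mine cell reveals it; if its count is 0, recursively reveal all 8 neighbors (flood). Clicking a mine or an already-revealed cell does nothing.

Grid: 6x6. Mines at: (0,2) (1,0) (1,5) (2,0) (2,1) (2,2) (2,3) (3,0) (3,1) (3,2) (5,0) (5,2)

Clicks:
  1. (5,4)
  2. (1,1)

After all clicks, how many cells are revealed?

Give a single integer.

Answer: 12

Derivation:
Click 1 (5,4) count=0: revealed 11 new [(2,4) (2,5) (3,3) (3,4) (3,5) (4,3) (4,4) (4,5) (5,3) (5,4) (5,5)] -> total=11
Click 2 (1,1) count=5: revealed 1 new [(1,1)] -> total=12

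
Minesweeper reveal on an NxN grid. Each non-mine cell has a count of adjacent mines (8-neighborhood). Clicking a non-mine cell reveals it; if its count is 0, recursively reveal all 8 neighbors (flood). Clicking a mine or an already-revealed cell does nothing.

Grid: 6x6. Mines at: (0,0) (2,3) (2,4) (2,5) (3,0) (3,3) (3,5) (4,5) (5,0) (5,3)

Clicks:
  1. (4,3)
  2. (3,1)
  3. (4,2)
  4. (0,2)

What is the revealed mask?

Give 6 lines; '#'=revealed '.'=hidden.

Click 1 (4,3) count=2: revealed 1 new [(4,3)] -> total=1
Click 2 (3,1) count=1: revealed 1 new [(3,1)] -> total=2
Click 3 (4,2) count=2: revealed 1 new [(4,2)] -> total=3
Click 4 (0,2) count=0: revealed 10 new [(0,1) (0,2) (0,3) (0,4) (0,5) (1,1) (1,2) (1,3) (1,4) (1,5)] -> total=13

Answer: .#####
.#####
......
.#....
..##..
......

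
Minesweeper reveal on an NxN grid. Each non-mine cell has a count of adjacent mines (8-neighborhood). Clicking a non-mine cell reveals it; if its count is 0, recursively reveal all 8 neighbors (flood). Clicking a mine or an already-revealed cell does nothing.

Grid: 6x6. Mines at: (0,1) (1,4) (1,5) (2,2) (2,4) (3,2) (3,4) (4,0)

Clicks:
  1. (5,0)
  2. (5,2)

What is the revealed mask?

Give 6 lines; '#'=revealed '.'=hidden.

Click 1 (5,0) count=1: revealed 1 new [(5,0)] -> total=1
Click 2 (5,2) count=0: revealed 10 new [(4,1) (4,2) (4,3) (4,4) (4,5) (5,1) (5,2) (5,3) (5,4) (5,5)] -> total=11

Answer: ......
......
......
......
.#####
######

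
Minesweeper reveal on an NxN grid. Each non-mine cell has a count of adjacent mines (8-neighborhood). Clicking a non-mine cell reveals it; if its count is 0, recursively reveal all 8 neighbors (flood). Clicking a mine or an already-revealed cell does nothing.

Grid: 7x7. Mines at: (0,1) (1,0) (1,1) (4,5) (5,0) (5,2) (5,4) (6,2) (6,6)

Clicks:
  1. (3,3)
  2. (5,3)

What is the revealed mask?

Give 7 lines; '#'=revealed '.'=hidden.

Click 1 (3,3) count=0: revealed 29 new [(0,2) (0,3) (0,4) (0,5) (0,6) (1,2) (1,3) (1,4) (1,5) (1,6) (2,0) (2,1) (2,2) (2,3) (2,4) (2,5) (2,6) (3,0) (3,1) (3,2) (3,3) (3,4) (3,5) (3,6) (4,0) (4,1) (4,2) (4,3) (4,4)] -> total=29
Click 2 (5,3) count=3: revealed 1 new [(5,3)] -> total=30

Answer: ..#####
..#####
#######
#######
#####..
...#...
.......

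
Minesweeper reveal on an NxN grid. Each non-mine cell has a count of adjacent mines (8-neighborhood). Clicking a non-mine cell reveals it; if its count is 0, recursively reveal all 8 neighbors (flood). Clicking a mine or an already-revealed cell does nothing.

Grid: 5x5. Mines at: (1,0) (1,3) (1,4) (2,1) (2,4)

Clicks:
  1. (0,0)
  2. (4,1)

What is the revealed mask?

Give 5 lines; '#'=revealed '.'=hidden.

Answer: #....
.....
.....
#####
#####

Derivation:
Click 1 (0,0) count=1: revealed 1 new [(0,0)] -> total=1
Click 2 (4,1) count=0: revealed 10 new [(3,0) (3,1) (3,2) (3,3) (3,4) (4,0) (4,1) (4,2) (4,3) (4,4)] -> total=11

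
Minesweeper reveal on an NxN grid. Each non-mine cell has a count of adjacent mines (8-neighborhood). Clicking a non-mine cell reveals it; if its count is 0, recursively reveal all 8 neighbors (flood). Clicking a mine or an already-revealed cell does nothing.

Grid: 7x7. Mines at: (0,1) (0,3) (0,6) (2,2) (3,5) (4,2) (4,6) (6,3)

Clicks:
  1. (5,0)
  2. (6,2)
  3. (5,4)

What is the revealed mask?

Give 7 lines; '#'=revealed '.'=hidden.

Click 1 (5,0) count=0: revealed 14 new [(1,0) (1,1) (2,0) (2,1) (3,0) (3,1) (4,0) (4,1) (5,0) (5,1) (5,2) (6,0) (6,1) (6,2)] -> total=14
Click 2 (6,2) count=1: revealed 0 new [(none)] -> total=14
Click 3 (5,4) count=1: revealed 1 new [(5,4)] -> total=15

Answer: .......
##.....
##.....
##.....
##.....
###.#..
###....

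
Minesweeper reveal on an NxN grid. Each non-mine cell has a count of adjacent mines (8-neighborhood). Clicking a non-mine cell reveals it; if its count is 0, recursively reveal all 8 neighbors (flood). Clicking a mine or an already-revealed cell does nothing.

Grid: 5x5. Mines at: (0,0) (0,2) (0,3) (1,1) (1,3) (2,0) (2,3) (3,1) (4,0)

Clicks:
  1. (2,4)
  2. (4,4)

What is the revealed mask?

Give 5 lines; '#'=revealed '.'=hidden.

Answer: .....
.....
....#
..###
..###

Derivation:
Click 1 (2,4) count=2: revealed 1 new [(2,4)] -> total=1
Click 2 (4,4) count=0: revealed 6 new [(3,2) (3,3) (3,4) (4,2) (4,3) (4,4)] -> total=7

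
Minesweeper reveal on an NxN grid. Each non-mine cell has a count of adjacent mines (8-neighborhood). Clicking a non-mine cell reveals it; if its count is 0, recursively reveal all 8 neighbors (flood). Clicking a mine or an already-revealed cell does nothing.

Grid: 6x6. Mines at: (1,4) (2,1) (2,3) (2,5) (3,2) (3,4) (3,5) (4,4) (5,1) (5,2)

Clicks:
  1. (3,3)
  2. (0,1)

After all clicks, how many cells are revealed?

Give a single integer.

Click 1 (3,3) count=4: revealed 1 new [(3,3)] -> total=1
Click 2 (0,1) count=0: revealed 8 new [(0,0) (0,1) (0,2) (0,3) (1,0) (1,1) (1,2) (1,3)] -> total=9

Answer: 9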